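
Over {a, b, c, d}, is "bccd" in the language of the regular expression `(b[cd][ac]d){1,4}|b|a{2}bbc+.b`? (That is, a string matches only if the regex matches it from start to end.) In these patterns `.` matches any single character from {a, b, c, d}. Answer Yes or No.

Yes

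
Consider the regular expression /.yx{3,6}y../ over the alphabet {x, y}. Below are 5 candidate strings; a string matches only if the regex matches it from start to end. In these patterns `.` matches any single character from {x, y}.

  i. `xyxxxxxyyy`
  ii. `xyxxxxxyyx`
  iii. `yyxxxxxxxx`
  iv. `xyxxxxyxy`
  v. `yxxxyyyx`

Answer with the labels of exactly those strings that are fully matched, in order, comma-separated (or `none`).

i → match
ii → match
iii → no match
iv → match
v → no match

i, ii, iv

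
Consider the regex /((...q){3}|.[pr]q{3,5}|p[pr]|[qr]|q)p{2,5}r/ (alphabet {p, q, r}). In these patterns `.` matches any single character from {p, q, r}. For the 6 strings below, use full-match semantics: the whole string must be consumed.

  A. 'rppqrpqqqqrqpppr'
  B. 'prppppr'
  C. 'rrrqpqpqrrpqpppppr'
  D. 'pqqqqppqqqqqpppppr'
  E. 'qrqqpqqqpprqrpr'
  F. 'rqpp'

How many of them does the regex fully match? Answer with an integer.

4

A → match
B → match
C → match
D → match
E → no match
F → no match — must end with 'pr'
Total matched: 4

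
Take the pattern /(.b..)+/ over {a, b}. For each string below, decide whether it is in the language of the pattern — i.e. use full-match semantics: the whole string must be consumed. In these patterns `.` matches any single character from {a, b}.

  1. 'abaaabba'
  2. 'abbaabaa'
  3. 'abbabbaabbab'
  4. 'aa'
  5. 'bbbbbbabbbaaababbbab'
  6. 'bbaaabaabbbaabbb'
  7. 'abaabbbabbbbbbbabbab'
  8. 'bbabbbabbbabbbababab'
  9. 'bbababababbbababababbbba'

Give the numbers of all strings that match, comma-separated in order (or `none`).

1 → match
2 → match
3 → match
4 → no match
5 → match
6 → match
7 → match
8 → match
9 → match

1, 2, 3, 5, 6, 7, 8, 9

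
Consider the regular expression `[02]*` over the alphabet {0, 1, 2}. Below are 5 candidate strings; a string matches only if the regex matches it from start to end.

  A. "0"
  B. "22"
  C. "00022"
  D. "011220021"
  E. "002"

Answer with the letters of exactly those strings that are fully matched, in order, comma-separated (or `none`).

A, B, C, E

A. "0" → match
B. "22" → match
C. "00022" → match
D. "011220021" → no match
E. "002" → match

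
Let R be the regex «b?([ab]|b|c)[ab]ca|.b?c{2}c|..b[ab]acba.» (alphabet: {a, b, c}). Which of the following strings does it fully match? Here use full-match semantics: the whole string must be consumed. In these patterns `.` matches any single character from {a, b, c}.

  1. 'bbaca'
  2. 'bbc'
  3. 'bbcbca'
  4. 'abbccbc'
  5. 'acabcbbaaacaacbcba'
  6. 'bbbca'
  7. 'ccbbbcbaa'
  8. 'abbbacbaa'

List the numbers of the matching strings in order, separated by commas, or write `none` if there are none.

1 → match
2 → no match
3 → no match
4 → no match
5 → no match
6 → match
7 → no match
8 → match

1, 6, 8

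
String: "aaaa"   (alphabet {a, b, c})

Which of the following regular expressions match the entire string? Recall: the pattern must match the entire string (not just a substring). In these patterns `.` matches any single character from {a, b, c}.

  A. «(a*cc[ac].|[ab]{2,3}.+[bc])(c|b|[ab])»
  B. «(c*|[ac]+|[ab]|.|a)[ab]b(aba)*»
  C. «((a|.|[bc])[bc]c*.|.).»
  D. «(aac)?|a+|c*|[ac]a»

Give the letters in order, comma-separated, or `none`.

A → no match
B → no match
C → no match
D → match

D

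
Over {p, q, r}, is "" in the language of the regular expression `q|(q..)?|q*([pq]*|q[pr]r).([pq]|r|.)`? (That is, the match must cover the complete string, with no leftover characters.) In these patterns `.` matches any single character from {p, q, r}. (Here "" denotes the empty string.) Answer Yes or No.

Yes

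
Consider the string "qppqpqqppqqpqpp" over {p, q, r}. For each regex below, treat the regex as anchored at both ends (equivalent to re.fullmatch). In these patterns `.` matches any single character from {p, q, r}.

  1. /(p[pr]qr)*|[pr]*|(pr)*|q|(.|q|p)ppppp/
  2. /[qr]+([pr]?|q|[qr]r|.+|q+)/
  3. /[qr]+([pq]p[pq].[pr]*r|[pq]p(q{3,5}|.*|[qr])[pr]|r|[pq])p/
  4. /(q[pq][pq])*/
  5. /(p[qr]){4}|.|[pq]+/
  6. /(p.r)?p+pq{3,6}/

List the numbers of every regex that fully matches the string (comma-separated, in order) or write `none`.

2, 3, 4, 5

1 → no match
2 → match
3 → match
4 → match
5 → match
6 → no match — must end with "q"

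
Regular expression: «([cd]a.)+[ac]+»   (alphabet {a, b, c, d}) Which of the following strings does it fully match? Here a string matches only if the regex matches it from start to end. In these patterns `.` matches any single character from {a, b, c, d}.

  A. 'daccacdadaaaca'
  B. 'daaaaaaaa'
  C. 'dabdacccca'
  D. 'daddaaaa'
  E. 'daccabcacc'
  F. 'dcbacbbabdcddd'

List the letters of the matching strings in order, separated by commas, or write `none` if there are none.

A → match
B → match
C → match
D → match
E → match
F → no match

A, B, C, D, E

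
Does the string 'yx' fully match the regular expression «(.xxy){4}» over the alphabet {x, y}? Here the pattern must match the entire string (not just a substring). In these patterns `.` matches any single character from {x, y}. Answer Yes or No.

No

Every match must end with 'xxy', but 'yx' does not.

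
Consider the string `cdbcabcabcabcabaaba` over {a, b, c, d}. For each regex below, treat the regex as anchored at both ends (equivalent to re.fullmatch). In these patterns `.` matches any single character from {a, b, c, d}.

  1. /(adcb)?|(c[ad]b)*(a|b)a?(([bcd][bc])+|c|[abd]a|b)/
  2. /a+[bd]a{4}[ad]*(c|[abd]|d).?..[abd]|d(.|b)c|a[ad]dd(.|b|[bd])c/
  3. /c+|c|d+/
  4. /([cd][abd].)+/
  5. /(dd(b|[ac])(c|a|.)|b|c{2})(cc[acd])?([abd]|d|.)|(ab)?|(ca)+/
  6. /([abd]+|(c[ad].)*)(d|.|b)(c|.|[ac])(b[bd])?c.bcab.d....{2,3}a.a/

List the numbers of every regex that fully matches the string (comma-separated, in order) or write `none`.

1 → match
2 → no match
3 → no match
4 → no match
5 → no match
6 → no match

1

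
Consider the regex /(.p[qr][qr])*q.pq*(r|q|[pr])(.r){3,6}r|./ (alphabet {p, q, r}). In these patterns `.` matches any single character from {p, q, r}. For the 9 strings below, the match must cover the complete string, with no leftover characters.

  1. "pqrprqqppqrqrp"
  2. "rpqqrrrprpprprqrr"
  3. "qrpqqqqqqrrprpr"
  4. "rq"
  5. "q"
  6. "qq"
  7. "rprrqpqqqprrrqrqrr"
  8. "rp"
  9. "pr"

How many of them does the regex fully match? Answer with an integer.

1

1 → no match
2 → no match
3 → no match
4 → no match
5 → match
6 → no match
7 → no match
8 → no match
9 → no match
Total matched: 1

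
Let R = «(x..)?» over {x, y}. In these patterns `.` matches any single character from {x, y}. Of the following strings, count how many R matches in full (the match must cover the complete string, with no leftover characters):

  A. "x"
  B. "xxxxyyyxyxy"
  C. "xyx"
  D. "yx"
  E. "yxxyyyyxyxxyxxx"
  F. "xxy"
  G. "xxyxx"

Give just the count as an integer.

A → no match
B → no match
C → match
D → no match
E → no match
F → match
G → no match
Total matched: 2

2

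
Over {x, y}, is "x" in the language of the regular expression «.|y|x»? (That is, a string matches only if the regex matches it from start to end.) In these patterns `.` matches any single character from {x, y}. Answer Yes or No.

Yes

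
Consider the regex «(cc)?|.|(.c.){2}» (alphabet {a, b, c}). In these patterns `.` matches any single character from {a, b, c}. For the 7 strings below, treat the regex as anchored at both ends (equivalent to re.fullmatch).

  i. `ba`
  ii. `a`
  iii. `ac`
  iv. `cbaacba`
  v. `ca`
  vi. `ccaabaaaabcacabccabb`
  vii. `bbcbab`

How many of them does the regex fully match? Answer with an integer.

1

i → no match
ii → match
iii → no match
iv → no match
v → no match
vi → no match
vii → no match
Total matched: 1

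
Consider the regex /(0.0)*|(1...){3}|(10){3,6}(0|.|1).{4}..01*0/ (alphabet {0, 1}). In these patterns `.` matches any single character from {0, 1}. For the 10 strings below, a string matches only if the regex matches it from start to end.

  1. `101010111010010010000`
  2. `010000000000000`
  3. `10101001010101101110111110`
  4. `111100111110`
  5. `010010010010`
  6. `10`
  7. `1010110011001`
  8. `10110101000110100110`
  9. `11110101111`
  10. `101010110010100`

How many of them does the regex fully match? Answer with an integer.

3

1 → no match
2 → match
3 → no match
4. `111100111110` → no match
5. `010010010010` → match
6. `10` → no match
7 → no match
8 → no match
9. `11110101111` → no match
10 → match
Total matched: 3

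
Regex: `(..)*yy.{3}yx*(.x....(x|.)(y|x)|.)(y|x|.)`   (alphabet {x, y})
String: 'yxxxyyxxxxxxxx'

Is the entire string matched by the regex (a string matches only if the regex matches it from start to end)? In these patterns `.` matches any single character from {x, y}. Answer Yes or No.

No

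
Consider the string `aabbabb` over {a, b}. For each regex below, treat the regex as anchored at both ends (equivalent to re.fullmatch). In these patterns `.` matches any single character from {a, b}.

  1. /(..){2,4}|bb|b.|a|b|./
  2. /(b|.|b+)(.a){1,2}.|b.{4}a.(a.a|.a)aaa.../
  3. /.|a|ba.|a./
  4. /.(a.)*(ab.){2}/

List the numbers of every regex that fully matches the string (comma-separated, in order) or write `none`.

1 → no match
2 → no match
3 → no match
4 → match

4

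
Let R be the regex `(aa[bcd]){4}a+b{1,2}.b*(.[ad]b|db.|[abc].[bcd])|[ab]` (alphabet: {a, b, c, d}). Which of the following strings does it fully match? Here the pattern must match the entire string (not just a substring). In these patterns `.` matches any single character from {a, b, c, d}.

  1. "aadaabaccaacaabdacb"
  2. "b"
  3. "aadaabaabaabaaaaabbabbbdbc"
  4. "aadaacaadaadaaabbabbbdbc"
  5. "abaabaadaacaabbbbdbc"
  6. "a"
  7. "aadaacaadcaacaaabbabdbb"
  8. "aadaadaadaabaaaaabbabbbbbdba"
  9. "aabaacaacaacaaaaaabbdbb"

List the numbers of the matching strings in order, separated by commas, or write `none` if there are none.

2, 3, 4, 6, 8, 9

1 → no match
2 → match
3 → match
4 → match
5 → no match
6 → match
7 → no match
8 → match
9 → match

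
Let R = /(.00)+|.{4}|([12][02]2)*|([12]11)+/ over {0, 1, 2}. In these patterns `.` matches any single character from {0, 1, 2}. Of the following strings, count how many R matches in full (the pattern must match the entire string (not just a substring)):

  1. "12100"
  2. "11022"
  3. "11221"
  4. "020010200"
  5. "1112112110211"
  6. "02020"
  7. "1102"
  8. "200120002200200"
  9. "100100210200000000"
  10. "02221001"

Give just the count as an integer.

1 → no match
2 → no match
3 → no match
4 → no match
5 → no match
6 → no match
7 → match
8 → no match
9 → no match
10 → no match
Total matched: 1

1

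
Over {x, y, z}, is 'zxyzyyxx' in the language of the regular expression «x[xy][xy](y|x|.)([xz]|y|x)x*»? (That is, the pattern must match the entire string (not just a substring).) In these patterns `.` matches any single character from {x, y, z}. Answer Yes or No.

No

Every match must start with 'x', but 'zxyzyyxx' does not.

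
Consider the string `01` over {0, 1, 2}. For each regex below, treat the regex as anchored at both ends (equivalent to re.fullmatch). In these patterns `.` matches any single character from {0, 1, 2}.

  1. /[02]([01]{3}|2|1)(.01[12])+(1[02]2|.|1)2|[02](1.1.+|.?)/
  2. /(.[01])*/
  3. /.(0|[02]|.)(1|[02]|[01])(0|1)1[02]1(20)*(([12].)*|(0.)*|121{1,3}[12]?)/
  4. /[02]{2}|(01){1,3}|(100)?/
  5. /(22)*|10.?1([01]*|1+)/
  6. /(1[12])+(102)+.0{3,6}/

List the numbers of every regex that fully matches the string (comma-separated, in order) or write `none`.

1, 2, 4

1 → match
2 → match
3 → no match
4 → match
5 → no match
6 → no match — must start with `1`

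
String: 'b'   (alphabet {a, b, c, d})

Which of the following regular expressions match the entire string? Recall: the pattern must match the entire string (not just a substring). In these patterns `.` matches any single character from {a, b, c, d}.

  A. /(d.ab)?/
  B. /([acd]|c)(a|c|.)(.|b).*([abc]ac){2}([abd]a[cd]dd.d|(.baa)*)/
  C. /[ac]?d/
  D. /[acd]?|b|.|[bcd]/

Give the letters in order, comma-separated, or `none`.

D

A → no match
B → no match
C → no match — must end with 'd'
D → match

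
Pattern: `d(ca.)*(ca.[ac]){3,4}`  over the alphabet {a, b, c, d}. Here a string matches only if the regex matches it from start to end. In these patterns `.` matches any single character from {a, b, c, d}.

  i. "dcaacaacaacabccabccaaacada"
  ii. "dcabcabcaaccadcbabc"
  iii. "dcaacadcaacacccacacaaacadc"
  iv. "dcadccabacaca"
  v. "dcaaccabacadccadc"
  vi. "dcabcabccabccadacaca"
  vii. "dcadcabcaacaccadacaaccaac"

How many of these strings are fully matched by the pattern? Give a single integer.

i → match
ii → no match
iii → match
iv → match
v → match
vi → match
vii → match
Total matched: 6

6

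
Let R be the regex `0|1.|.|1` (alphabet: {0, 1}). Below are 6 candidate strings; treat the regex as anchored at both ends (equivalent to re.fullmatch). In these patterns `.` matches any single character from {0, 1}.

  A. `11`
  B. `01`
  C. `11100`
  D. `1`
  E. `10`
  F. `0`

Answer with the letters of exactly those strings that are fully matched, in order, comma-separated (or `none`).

A, D, E, F

A → match
B → no match
C → no match
D → match
E → match
F → match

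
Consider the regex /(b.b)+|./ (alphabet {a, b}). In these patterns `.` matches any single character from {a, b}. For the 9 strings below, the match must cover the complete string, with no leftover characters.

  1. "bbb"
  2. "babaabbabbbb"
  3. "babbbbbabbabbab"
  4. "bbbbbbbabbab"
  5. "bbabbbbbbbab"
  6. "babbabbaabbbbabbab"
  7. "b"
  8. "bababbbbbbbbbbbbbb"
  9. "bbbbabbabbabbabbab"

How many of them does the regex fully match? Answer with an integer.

5

1. "bbb" → match
2. "babaabbabbbb" → no match
3 → match
4. "bbbbbbbabbab" → match
5. "bbabbbbbbbab" → no match
6 → no match
7. "b" → match
8 → no match
9 → match
Total matched: 5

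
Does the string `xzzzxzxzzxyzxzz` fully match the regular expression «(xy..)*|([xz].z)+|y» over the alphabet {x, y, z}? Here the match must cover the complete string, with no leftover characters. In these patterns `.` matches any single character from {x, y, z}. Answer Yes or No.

Yes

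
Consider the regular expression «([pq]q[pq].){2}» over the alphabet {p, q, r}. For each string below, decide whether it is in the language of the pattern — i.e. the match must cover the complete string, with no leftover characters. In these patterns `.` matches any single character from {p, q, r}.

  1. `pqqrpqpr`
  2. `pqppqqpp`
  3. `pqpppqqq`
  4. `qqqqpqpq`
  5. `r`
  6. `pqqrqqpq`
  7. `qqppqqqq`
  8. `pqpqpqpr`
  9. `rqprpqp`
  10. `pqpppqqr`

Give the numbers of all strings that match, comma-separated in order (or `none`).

1 → match
2 → match
3 → match
4 → match
5 → no match
6 → match
7 → match
8 → match
9 → no match
10 → match

1, 2, 3, 4, 6, 7, 8, 10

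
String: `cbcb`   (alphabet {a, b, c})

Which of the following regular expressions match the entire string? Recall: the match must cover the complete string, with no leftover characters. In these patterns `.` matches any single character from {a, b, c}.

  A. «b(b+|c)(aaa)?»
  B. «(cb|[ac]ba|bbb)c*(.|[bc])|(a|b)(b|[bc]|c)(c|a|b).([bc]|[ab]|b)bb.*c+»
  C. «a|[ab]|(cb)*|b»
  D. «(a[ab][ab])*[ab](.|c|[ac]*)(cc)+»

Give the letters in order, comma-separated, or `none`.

A → no match — must start with `b`
B → match
C → match
D → no match — must end with `cc`

B, C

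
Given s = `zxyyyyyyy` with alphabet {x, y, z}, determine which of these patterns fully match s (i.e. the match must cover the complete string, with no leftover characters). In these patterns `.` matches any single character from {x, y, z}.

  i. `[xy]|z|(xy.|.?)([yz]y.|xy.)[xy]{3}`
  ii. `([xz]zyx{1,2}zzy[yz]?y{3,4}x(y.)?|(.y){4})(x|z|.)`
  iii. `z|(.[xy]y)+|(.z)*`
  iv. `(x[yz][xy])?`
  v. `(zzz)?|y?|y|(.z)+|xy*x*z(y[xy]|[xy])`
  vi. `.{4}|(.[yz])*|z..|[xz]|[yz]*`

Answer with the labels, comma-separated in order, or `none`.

iii

i → no match
ii → no match
iii → match
iv → no match
v → no match
vi → no match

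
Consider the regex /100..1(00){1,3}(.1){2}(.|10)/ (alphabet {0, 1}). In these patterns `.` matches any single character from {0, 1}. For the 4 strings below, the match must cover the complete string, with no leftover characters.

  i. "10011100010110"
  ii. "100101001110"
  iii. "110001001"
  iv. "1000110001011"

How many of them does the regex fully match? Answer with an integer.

2

i → match
ii → no match
iii → no match — must start with "100"
iv → match
Total matched: 2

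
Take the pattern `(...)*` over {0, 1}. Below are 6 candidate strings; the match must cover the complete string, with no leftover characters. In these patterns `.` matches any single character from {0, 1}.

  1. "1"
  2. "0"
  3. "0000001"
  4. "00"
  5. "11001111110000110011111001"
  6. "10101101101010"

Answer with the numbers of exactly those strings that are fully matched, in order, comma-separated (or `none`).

1 → no match
2 → no match
3 → no match
4 → no match
5 → no match
6 → no match

none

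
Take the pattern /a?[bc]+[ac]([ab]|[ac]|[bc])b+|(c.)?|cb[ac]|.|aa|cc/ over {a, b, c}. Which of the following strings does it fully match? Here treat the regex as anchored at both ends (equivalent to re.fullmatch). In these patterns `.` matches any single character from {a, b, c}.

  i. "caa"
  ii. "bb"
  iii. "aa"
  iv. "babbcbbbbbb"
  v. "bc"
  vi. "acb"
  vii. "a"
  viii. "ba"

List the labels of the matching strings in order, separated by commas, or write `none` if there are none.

iii, vii

i. "caa" → no match
ii. "bb" → no match
iii. "aa" → match
iv. "babbcbbbbbb" → no match
v. "bc" → no match
vi. "acb" → no match
vii. "a" → match
viii. "ba" → no match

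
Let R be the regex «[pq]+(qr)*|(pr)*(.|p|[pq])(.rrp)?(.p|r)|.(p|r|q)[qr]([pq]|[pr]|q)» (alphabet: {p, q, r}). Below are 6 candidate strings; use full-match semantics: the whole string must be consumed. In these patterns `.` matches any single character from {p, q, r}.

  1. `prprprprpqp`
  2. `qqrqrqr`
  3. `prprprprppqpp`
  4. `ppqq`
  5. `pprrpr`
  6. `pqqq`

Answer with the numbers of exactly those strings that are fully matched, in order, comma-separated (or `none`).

1 → match
2 → match
3 → no match
4 → match
5 → match
6 → match

1, 2, 4, 5, 6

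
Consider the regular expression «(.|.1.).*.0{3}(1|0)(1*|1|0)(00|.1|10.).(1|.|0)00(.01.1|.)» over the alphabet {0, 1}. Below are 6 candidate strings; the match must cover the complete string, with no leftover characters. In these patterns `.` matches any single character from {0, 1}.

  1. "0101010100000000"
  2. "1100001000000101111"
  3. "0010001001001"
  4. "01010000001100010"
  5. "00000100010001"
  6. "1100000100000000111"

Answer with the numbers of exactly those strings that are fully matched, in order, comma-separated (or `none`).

1 → no match
2 → no match
3 → no match
4 → no match
5 → match
6 → match

5, 6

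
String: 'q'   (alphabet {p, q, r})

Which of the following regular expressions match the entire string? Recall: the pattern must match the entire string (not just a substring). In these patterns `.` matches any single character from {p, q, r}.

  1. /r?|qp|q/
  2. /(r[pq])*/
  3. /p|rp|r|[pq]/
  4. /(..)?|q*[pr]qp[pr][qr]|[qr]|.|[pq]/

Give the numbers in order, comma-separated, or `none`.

1, 3, 4

1 → match
2 → no match
3 → match
4 → match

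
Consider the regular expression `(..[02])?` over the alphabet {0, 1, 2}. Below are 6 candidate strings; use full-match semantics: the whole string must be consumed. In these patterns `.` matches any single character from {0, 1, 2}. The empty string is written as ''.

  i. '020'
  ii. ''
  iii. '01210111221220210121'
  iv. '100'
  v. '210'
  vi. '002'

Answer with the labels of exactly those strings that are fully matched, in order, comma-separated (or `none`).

i, ii, iv, v, vi

i → match
ii → match
iii → no match
iv → match
v → match
vi → match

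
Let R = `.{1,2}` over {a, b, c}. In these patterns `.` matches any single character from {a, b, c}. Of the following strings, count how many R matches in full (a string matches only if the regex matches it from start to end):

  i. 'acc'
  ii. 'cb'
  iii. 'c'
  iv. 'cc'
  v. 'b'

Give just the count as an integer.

4

i → no match
ii → match
iii → match
iv → match
v → match
Total matched: 4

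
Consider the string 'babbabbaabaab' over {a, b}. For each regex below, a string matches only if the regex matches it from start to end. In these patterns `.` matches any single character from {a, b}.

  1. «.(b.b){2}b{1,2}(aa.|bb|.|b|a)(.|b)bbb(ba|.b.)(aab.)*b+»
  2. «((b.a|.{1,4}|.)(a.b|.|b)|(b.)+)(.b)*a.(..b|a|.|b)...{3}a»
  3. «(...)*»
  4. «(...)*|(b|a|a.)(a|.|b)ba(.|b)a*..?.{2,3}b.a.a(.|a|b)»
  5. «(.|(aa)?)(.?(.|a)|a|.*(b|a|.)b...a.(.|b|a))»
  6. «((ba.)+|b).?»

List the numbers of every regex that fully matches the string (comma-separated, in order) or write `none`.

1 → no match
2 → no match — must end with 'a'
3 → no match
4 → no match
5 → match
6 → match

5, 6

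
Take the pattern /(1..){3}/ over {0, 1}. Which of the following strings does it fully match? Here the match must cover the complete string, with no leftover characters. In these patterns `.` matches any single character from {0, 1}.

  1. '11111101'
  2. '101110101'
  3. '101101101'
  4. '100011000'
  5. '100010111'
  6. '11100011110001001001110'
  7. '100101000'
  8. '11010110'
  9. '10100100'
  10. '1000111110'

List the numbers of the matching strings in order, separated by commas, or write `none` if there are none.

2, 3

1 → no match
2 → match
3 → match
4 → no match
5 → no match
6 → no match
7 → no match
8 → no match
9 → no match
10 → no match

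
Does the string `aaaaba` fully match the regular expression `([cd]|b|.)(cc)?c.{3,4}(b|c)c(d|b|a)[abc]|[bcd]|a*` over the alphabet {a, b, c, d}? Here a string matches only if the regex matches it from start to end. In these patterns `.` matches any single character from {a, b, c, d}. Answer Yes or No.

No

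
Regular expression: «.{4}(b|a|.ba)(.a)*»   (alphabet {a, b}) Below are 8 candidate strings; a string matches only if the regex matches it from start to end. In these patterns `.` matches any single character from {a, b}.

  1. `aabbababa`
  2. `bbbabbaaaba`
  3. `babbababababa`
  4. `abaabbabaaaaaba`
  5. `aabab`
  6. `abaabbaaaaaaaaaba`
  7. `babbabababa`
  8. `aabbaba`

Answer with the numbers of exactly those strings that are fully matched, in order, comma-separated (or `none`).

1. `aabbababa` → match
2. `bbbabbaaaba` → match
3 → match
4 → match
5. `aabab` → match
6 → match
7. `babbabababa` → match
8. `aabbaba` → match

1, 2, 3, 4, 5, 6, 7, 8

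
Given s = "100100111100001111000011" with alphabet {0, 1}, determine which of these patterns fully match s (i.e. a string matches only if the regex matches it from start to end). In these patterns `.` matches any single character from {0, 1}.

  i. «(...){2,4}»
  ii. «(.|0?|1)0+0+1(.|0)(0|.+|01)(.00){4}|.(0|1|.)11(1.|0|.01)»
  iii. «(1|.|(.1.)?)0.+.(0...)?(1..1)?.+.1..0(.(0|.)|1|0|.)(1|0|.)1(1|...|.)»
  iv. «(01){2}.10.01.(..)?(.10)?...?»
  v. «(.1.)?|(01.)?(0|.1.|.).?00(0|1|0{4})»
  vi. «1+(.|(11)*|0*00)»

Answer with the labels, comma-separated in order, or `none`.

i → no match
ii → no match
iii → match
iv → no match — must start with "01"
v → no match
vi → no match

iii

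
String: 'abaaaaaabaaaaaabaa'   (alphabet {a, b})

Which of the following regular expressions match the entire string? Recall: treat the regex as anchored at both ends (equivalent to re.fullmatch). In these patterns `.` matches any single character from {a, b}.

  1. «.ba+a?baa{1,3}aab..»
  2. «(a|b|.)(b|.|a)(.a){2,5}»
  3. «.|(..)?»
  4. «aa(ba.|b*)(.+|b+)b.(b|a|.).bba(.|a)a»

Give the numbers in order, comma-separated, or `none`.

1

1 → match
2 → no match
3 → no match
4 → no match — must start with 'aa'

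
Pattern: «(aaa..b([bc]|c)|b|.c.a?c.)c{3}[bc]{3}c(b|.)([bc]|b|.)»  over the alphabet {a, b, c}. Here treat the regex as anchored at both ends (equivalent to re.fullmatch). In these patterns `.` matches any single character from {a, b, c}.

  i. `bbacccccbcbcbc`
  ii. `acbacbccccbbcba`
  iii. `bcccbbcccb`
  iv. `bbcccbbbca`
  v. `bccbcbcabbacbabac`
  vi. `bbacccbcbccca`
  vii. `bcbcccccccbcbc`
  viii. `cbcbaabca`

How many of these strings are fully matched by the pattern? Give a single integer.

i → no match
ii → match
iii → match
iv → no match
v → no match
vi → no match
vii → match
viii → no match
Total matched: 3

3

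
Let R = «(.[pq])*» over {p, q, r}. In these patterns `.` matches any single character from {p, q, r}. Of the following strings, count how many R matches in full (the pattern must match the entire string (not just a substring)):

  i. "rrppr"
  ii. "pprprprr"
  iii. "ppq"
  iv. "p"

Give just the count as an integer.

i → no match
ii → no match
iii → no match
iv → no match
Total matched: 0

0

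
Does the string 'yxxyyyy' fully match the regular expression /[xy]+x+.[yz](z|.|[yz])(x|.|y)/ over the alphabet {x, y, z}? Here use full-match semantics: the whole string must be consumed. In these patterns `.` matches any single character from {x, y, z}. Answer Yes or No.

Yes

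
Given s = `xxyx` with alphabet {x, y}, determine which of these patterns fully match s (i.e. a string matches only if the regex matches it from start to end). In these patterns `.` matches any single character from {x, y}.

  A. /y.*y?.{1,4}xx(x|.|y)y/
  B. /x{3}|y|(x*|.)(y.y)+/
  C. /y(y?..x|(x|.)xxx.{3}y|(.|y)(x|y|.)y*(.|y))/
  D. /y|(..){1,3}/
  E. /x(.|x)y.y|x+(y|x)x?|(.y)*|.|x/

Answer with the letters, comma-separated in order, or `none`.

D, E

A → no match — must start with `y`
B → no match
C → no match — must start with `y`
D → match
E → match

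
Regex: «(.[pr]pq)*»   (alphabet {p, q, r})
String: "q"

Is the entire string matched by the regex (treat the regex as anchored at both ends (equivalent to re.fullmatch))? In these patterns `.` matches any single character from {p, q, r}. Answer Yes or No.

No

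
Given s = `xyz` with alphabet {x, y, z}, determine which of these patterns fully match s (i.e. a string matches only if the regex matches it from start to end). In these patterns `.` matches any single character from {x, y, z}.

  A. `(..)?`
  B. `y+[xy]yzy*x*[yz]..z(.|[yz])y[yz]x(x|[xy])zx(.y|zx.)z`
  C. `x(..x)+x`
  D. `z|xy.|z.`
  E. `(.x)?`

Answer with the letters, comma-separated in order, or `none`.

A → no match
B → no match — must start with `y`
C → no match — must end with `xx`
D → match
E → no match

D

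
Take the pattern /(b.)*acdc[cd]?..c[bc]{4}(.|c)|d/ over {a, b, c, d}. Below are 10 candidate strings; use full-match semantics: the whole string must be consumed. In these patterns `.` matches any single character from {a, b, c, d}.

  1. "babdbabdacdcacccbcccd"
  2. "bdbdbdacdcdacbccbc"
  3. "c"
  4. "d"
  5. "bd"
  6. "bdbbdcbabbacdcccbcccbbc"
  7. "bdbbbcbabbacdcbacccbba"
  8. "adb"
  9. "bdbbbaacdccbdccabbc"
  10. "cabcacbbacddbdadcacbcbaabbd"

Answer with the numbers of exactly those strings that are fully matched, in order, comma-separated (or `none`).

2, 4, 7

1 → no match
2 → match
3 → no match
4 → match
5 → no match
6 → no match
7 → match
8 → no match
9 → no match
10 → no match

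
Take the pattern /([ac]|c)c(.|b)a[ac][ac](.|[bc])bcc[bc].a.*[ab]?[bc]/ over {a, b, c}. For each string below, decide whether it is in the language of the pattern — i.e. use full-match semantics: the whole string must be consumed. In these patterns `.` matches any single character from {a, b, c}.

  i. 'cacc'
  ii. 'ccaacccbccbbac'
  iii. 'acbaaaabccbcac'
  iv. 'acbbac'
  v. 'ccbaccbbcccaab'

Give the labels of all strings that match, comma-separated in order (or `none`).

ii, iii, v

i. 'cacc' → no match
ii → match
iii → match
iv. 'acbbac' → no match
v → match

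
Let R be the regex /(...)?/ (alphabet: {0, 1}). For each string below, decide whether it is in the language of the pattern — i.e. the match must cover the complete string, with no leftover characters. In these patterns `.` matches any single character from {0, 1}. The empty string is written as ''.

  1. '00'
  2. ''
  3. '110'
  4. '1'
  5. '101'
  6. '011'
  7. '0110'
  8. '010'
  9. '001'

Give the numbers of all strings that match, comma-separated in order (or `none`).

1 → no match
2 → match
3 → match
4 → no match
5 → match
6 → match
7 → no match
8 → match
9 → match

2, 3, 5, 6, 8, 9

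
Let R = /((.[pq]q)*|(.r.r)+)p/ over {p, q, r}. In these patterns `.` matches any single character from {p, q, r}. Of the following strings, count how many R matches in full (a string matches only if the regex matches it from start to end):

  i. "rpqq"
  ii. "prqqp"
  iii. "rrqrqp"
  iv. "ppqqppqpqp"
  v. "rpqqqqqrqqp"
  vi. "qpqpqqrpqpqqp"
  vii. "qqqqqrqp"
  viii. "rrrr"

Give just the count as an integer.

1

i → no match — must end with "p"
ii → no match
iii → no match
iv → no match
v → no match
vi → match
vii → no match
viii → no match — must end with "p"
Total matched: 1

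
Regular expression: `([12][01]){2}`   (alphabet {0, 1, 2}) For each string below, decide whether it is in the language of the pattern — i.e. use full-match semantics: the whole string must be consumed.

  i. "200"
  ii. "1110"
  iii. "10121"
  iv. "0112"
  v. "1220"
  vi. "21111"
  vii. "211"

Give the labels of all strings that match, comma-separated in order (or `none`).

i → no match
ii → match
iii → no match
iv → no match
v → no match
vi → no match
vii → no match

ii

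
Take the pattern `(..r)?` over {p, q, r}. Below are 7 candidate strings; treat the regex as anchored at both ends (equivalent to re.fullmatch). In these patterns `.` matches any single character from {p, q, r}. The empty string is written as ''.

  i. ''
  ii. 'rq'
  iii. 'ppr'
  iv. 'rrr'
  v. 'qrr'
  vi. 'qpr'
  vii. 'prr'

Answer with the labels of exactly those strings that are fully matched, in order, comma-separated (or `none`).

i, iii, iv, v, vi, vii

i → match
ii → no match
iii → match
iv → match
v → match
vi → match
vii → match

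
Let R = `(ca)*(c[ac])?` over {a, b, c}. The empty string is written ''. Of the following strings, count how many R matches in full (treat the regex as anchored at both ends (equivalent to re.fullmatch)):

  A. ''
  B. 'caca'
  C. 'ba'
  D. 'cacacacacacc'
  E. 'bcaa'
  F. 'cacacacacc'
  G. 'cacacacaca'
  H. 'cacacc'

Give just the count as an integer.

6

A → match
B → match
C → no match
D → match
E → no match
F → match
G → match
H → match
Total matched: 6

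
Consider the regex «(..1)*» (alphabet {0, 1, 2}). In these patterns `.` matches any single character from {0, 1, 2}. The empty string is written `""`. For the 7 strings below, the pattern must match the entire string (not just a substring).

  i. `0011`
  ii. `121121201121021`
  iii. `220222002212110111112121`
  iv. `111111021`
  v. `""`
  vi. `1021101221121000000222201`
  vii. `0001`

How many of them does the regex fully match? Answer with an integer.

3

i. `0011` → no match
ii → match
iii → no match
iv. `111111021` → match
v. `""` → match
vi → no match
vii. `0001` → no match
Total matched: 3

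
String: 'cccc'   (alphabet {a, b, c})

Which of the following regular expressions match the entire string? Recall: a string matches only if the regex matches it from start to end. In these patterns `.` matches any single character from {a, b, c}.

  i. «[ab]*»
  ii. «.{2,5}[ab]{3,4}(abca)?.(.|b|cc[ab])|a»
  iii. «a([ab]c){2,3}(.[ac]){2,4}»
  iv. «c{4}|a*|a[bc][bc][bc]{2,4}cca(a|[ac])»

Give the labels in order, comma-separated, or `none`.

iv

i → no match
ii → no match
iii → no match — must start with 'a'
iv → match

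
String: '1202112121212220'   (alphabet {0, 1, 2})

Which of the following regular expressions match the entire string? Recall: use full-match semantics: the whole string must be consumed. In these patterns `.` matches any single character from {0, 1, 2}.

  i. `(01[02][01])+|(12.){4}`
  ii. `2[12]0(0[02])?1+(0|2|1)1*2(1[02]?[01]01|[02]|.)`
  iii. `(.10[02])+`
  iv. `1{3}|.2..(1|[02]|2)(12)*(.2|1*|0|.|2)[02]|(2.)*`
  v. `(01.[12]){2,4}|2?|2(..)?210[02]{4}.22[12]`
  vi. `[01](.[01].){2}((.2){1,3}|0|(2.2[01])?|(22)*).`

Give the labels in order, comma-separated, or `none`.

iv

i → no match
ii → no match — must start with '2'
iii → no match
iv → match
v → no match
vi → no match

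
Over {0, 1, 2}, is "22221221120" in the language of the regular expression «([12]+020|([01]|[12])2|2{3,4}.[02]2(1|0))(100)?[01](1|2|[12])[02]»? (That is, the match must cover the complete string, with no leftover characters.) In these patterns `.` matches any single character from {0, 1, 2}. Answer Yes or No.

Yes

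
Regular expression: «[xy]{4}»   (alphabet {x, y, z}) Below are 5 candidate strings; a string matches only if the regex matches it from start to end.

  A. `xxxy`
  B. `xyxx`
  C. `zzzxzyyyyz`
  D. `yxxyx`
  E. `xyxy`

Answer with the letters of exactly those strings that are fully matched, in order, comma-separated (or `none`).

A, B, E

A. `xxxy` → match
B. `xyxx` → match
C. `zzzxzyyyyz` → no match
D. `yxxyx` → no match
E. `xyxy` → match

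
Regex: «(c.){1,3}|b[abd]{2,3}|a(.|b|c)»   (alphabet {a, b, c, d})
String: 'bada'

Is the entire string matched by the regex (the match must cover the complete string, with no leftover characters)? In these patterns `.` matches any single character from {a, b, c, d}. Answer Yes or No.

Yes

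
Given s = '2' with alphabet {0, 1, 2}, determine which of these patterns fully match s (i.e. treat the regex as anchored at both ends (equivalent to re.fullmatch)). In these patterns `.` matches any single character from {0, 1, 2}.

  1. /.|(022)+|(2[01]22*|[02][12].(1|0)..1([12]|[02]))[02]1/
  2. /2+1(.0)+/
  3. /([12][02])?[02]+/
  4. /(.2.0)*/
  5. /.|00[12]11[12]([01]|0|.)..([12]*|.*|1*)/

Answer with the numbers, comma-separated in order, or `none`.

1, 3, 5

1 → match
2 → no match — must end with '0'
3 → match
4 → no match
5 → match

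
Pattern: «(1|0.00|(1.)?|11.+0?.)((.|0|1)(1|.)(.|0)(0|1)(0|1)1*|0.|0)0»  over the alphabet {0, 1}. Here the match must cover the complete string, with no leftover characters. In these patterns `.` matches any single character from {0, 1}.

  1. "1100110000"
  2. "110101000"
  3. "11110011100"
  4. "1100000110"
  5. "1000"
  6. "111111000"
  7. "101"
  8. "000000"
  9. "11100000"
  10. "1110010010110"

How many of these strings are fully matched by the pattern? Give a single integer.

9

1 → match
2 → match
3 → match
4 → match
5 → match
6 → match
7 → no match — must end with "0"
8 → match
9 → match
10 → match
Total matched: 9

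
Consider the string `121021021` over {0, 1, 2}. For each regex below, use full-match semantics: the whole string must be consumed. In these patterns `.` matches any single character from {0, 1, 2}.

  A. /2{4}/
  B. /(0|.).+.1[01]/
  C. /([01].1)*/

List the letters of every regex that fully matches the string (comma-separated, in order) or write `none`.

A → no match — must start with `2`
B → no match
C → match

C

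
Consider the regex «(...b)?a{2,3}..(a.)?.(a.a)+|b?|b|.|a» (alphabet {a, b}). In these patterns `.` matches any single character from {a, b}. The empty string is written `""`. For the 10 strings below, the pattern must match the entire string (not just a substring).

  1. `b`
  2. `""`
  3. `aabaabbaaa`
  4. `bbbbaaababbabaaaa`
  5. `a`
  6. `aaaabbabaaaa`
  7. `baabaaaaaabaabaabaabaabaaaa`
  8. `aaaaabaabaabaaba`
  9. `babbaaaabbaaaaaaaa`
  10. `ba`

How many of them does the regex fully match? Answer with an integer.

1. `b` → match
2. `""` → match
3. `aabaabbaaa` → match
4 → match
5. `a` → match
6. `aaaabbabaaaa` → match
7 → match
8 → match
9 → no match
10. `ba` → no match
Total matched: 8

8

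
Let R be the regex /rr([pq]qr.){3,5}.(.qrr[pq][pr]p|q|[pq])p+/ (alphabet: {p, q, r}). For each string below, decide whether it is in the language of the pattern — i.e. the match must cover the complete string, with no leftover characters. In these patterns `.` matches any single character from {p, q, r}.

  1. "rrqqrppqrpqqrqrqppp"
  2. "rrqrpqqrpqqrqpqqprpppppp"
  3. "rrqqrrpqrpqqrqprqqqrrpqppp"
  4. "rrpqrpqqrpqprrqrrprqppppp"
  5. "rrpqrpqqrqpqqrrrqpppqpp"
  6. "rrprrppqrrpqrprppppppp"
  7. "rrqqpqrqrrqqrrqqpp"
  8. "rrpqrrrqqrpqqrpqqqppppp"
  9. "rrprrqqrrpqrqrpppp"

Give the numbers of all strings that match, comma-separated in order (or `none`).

1

1 → match
2 → no match
3 → no match
4 → no match
5 → no match
6 → no match
7 → no match
8 → no match
9 → no match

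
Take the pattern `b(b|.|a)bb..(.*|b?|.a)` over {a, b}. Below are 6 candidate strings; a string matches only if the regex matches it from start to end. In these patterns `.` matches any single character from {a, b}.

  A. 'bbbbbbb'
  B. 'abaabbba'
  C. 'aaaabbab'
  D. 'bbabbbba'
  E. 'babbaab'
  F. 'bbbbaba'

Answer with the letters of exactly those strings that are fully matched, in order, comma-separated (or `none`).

A, E, F

A. 'bbbbbbb' → match
B. 'abaabbba' → no match — must start with 'b'
C. 'aaaabbab' → no match — must start with 'b'
D. 'bbabbbba' → no match
E. 'babbaab' → match
F. 'bbbbaba' → match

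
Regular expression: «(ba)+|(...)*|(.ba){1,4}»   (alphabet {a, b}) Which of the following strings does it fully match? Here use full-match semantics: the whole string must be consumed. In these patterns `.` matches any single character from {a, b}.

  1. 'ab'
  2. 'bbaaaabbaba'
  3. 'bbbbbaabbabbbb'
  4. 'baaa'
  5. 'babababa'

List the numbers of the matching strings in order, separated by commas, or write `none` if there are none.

1 → no match
2 → no match
3 → no match
4 → no match
5 → match

5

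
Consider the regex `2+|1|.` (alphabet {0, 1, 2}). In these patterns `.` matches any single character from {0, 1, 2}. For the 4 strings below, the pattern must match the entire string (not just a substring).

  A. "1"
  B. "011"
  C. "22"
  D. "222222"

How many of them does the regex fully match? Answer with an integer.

3

A. "1" → match
B. "011" → no match
C. "22" → match
D. "222222" → match
Total matched: 3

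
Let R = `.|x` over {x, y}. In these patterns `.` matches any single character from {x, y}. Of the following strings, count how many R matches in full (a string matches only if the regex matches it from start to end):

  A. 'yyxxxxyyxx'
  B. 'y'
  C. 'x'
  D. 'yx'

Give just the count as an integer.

A → no match
B → match
C → match
D → no match
Total matched: 2

2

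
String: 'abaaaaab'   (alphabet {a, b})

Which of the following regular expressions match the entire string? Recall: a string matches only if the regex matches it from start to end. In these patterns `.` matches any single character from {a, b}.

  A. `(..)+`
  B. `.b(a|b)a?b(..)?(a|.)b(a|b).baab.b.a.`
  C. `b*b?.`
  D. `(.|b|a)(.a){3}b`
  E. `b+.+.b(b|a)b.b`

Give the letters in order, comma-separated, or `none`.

A, D

A → match
B → no match
C → no match
D → match
E → no match — must start with 'b'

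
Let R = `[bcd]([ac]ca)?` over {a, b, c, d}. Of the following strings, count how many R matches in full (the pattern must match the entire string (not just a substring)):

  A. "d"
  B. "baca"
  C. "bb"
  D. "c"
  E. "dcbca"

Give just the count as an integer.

3

A. "d" → match
B. "baca" → match
C. "bb" → no match
D. "c" → match
E. "dcbca" → no match
Total matched: 3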